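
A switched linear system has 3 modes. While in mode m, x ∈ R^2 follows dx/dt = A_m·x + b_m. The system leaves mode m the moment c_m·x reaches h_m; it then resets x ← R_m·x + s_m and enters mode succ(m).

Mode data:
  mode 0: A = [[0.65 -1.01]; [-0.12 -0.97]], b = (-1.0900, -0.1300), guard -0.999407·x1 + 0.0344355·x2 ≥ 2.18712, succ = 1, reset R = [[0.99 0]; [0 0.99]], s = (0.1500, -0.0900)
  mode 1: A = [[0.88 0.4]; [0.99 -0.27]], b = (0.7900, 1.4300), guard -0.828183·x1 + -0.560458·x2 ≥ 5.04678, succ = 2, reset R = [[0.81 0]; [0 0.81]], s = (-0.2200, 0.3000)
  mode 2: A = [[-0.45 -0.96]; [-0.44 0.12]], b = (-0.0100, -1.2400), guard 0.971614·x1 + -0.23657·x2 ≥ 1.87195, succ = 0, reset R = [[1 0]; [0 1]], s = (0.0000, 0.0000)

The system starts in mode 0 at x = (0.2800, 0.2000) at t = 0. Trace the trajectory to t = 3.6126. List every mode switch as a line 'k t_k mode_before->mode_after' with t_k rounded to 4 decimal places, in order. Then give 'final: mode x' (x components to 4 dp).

1 1.4809 0->1
2 2.7471 1->2
final: 2 -1.9989 -1.2650

Mode 0: guard c·x = 2.1871 hit at Δt = 1.4809 (t = 1.4809), x⁻ = (-2.1868, 0.0457) → reset → x⁺ = (-2.0150, -0.0448), jump to mode 1
Mode 1: guard c·x = 5.0468 hit at Δt = 1.2662 (t = 2.7471), x⁻ = (-4.8298, -1.8677) → reset → x⁺ = (-4.1322, -1.2129), jump to mode 2
Mode 2: flow for 0.8655 to horizon, guard not reached → x = (-1.9989, -1.2650)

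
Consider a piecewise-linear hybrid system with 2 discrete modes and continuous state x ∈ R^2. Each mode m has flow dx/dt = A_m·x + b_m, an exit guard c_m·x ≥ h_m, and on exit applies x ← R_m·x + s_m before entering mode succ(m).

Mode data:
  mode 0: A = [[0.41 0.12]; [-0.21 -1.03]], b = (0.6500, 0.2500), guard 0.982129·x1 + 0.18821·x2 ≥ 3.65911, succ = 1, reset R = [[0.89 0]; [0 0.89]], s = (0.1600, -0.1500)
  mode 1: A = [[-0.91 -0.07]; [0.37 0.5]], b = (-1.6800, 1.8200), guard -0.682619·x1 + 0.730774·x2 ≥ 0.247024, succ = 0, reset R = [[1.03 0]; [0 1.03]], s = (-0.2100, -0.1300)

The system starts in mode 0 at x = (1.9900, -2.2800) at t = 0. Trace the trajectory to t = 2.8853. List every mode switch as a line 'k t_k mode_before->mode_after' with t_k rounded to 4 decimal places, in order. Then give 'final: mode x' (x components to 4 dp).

1 1.1639 0->1
2 1.9631 1->0
final: 0 1.7109 0.3777

Mode 0: guard c·x = 3.6591 hit at Δt = 1.1639 (t = 1.1639), x⁻ = (3.9081, -0.9519) → reset → x⁺ = (3.6382, -0.9972), jump to mode 1
Mode 1: guard c·x = 0.2470 hit at Δt = 0.7992 (t = 1.9631), x⁻ = (0.7974, 1.0829) → reset → x⁺ = (0.6113, 0.9853), jump to mode 0
Mode 0: flow for 0.9222 to horizon, guard not reached → x = (1.7109, 0.3777)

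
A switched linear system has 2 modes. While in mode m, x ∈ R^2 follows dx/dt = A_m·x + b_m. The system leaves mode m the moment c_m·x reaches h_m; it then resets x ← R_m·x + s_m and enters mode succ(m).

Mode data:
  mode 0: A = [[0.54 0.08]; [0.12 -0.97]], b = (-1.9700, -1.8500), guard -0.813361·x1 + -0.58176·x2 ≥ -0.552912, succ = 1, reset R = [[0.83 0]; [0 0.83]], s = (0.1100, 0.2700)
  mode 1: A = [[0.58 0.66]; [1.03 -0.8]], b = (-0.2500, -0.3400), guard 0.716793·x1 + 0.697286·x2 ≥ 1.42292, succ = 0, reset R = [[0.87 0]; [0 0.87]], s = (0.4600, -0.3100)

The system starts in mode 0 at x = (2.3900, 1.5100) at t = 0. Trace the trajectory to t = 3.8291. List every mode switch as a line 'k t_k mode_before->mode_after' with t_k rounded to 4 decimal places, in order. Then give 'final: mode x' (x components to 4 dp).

1 1.2566 0->1
2 2.0922 1->0
3 2.6460 0->1
4 3.5044 1->0
final: 0 1.4383 -0.3952

Mode 0: guard c·x = -0.5529 hit at Δt = 1.2566 (t = 1.2566), x⁻ = (1.2114, -0.7432) → reset → x⁺ = (1.1155, -0.3469), jump to mode 1
Mode 1: guard c·x = 1.4229 hit at Δt = 0.8356 (t = 2.0922), x⁻ = (1.5602, 0.4368) → reset → x⁺ = (1.8174, 0.0700), jump to mode 0
Mode 0: guard c·x = -0.5529 hit at Δt = 0.5538 (t = 2.6460), x⁻ = (1.1630, -0.6756) → reset → x⁺ = (1.0753, -0.2908), jump to mode 1
Mode 1: guard c·x = 1.4229 hit at Δt = 0.8585 (t = 3.5044), x⁻ = (1.5372, 0.4604) → reset → x⁺ = (1.7974, 0.0906), jump to mode 0
Mode 0: flow for 0.3247 to horizon, guard not reached → x = (1.4383, -0.3952)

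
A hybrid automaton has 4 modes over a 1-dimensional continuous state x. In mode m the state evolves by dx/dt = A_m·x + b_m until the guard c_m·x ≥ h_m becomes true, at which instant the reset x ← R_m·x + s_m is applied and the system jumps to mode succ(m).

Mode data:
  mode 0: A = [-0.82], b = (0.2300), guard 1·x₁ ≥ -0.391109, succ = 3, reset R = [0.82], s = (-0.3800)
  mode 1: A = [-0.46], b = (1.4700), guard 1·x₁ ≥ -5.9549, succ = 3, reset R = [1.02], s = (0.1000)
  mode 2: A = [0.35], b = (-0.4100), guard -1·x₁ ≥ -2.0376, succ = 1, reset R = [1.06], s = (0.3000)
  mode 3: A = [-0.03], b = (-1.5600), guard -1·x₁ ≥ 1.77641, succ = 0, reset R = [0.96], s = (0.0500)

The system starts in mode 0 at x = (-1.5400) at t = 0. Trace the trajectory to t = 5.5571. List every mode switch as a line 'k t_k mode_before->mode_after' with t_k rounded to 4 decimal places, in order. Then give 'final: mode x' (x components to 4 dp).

1 1.2161 0->3
2 1.9225 3->0
3 3.2135 0->3
4 3.9199 3->0
5 5.2110 0->3
final: 3 -1.2307

Mode 0: guard c·x = -0.3911 hit at Δt = 1.2161 (t = 1.2161), x⁻ = (-0.3911) → reset → x⁺ = (-0.7007), jump to mode 3
Mode 3: guard c·x = 1.7764 hit at Δt = 0.7064 (t = 1.9225), x⁻ = (-1.7764) → reset → x⁺ = (-1.6554), jump to mode 0
Mode 0: guard c·x = -0.3911 hit at Δt = 1.2910 (t = 3.2135), x⁻ = (-0.3911) → reset → x⁺ = (-0.7007), jump to mode 3
Mode 3: guard c·x = 1.7764 hit at Δt = 0.7064 (t = 3.9199), x⁻ = (-1.7764) → reset → x⁺ = (-1.6554), jump to mode 0
Mode 0: guard c·x = -0.3911 hit at Δt = 1.2910 (t = 5.2110), x⁻ = (-0.3911) → reset → x⁺ = (-0.7007), jump to mode 3
Mode 3: flow for 0.3461 to horizon, guard not reached → x = (-1.2307)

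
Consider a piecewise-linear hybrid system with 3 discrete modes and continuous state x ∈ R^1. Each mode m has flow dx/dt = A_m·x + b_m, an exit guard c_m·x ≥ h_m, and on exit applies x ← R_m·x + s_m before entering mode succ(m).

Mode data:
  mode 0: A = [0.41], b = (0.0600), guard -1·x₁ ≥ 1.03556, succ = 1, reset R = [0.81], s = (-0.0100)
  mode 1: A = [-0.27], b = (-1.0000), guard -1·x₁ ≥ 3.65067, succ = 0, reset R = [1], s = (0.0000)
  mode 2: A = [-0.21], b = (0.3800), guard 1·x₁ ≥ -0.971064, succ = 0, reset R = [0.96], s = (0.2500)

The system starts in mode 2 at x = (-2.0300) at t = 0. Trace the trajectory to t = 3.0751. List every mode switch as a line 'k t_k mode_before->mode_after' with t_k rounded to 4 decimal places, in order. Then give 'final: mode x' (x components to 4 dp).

Mode 2: guard c·x = -0.9711 hit at Δt = 1.5366 (t = 1.5366), x⁻ = (-0.9711) → reset → x⁺ = (-0.6822), jump to mode 0
Mode 0: guard c·x = 1.0356 hit at Δt = 1.2352 (t = 2.7718), x⁻ = (-1.0356) → reset → x⁺ = (-0.8488), jump to mode 1
Mode 1: flow for 0.3033 to horizon, guard not reached → x = (-1.0733)

1 1.5366 2->0
2 2.7718 0->1
final: 1 -1.0733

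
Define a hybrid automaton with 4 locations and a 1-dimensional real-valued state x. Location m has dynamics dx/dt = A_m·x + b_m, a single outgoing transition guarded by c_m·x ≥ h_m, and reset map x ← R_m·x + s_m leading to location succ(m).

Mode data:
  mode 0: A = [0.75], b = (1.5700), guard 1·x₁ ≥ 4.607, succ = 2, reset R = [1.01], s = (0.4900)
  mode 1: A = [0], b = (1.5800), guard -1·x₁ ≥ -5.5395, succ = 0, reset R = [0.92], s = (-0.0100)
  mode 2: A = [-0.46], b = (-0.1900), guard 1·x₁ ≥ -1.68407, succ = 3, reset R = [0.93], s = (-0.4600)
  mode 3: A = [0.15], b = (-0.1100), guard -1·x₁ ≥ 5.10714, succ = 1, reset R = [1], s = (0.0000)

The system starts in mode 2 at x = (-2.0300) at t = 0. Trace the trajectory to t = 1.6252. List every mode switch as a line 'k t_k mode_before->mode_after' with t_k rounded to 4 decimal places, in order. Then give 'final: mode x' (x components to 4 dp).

Mode 2: guard c·x = -1.6841 hit at Δt = 0.5233 (t = 0.5233), x⁻ = (-1.6841) → reset → x⁺ = (-2.0262), jump to mode 3
Mode 3: flow for 1.1019 to horizon, guard not reached → x = (-2.5221)

1 0.5233 2->3
final: 3 -2.5221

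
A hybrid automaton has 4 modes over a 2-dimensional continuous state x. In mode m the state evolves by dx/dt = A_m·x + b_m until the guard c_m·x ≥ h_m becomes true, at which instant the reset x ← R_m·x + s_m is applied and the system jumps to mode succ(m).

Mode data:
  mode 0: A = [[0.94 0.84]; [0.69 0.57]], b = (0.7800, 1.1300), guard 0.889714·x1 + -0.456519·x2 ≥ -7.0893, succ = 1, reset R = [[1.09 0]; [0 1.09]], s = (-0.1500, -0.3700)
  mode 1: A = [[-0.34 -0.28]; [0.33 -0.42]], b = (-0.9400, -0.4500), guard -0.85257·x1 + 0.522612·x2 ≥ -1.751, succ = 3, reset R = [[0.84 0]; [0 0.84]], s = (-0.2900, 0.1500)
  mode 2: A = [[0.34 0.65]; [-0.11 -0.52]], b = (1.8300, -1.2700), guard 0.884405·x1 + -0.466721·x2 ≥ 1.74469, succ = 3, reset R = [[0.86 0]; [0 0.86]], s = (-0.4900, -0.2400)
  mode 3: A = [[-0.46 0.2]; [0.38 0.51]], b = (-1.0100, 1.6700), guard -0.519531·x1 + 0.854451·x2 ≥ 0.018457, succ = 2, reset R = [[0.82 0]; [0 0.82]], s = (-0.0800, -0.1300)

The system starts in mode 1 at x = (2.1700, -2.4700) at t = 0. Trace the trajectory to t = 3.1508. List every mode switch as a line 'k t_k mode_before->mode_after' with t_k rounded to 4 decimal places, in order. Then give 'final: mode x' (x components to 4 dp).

1 1.0779 1->3
2 1.7846 3->2
3 2.8140 2->3
final: 3 0.1898 -0.8292

Mode 1: guard c·x = -1.7510 hit at Δt = 1.0779 (t = 1.0779), x⁻ = (1.1333, -1.5016) → reset → x⁺ = (0.6620, -1.1114), jump to mode 3
Mode 3: guard c·x = 0.0185 hit at Δt = 0.7067 (t = 1.7846), x⁻ = (-0.2023, -0.1014) → reset → x⁺ = (-0.2459, -0.2131), jump to mode 2
Mode 2: guard c·x = 1.7447 hit at Δt = 1.0294 (t = 2.8140), x⁻ = (1.3436, -1.1921) → reset → x⁺ = (0.6655, -1.2652), jump to mode 3
Mode 3: flow for 0.3368 to horizon, guard not reached → x = (0.1898, -0.8292)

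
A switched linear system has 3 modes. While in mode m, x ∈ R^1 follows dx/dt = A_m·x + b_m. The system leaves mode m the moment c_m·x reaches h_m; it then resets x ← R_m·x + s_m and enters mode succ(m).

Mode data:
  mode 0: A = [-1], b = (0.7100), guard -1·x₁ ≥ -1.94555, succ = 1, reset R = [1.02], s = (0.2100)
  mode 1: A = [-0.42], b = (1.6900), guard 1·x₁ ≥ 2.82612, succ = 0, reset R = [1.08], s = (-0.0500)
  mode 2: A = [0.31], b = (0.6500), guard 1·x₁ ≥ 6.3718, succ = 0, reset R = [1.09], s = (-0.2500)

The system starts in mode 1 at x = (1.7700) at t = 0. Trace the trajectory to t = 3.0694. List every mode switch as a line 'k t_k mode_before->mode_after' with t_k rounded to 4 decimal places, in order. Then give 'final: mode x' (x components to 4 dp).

Mode 1: guard c·x = 2.8261 hit at Δt = 1.5053 (t = 1.5053), x⁻ = (2.8261) → reset → x⁺ = (3.0022), jump to mode 0
Mode 0: guard c·x = -1.9455 hit at Δt = 0.6180 (t = 2.1233), x⁻ = (1.9455) → reset → x⁺ = (2.1945), jump to mode 1
Mode 1: flow for 0.9461 to horizon, guard not reached → x = (2.7943)

1 1.5053 1->0
2 2.1233 0->1
final: 1 2.7943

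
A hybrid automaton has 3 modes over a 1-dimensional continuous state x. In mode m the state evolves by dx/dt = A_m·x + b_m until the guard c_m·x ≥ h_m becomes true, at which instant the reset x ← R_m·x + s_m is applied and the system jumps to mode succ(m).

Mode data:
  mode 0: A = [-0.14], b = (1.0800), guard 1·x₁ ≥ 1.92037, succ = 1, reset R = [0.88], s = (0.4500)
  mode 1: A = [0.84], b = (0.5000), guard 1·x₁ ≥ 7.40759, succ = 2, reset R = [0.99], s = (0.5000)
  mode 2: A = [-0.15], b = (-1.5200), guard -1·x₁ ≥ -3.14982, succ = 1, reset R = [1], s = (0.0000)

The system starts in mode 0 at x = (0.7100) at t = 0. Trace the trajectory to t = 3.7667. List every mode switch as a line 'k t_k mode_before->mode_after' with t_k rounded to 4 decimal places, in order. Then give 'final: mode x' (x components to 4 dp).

Mode 0: guard c·x = 1.9204 hit at Δt = 1.3551 (t = 1.3551), x⁻ = (1.9204) → reset → x⁺ = (2.1399), jump to mode 1
Mode 1: guard c·x = 7.4076 hit at Δt = 1.2781 (t = 2.6332), x⁻ = (7.4076) → reset → x⁺ = (7.8335), jump to mode 2
Mode 2: flow for 1.1335 to horizon, guard not reached → x = (5.0243)

1 1.3551 0->1
2 2.6332 1->2
final: 2 5.0243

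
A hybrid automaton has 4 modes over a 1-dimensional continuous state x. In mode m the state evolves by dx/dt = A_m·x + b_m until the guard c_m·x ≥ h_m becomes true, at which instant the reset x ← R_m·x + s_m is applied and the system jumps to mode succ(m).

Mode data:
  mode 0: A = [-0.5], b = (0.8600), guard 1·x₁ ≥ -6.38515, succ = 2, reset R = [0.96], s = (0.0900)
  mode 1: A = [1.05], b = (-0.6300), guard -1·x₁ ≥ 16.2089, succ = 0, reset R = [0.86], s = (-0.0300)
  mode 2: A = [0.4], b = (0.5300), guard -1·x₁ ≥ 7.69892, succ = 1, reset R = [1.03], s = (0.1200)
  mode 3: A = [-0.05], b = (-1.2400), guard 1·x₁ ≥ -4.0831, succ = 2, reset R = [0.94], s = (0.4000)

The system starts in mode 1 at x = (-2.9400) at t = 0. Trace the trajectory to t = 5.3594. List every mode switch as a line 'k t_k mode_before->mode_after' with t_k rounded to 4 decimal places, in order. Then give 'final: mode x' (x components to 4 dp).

Mode 1: guard c·x = 16.2089 hit at Δt = 1.4836 (t = 1.4836), x⁻ = (-16.2089) → reset → x⁺ = (-13.9697), jump to mode 0
Mode 0: guard c·x = -6.3852 hit at Δt = 1.3210 (t = 2.8046), x⁻ = (-6.3852) → reset → x⁺ = (-6.0397), jump to mode 2
Mode 2: guard c·x = 7.6989 hit at Δt = 0.7538 (t = 3.5584), x⁻ = (-7.6989) → reset → x⁺ = (-7.8099), jump to mode 1
Mode 1: guard c·x = 16.2089 hit at Δt = 0.6595 (t = 4.2179), x⁻ = (-16.2089) → reset → x⁺ = (-13.9697), jump to mode 0
Mode 0: flow for 1.1415 to horizon, guard not reached → x = (-7.1464)

1 1.4836 1->0
2 2.8046 0->2
3 3.5584 2->1
4 4.2179 1->0
final: 0 -7.1464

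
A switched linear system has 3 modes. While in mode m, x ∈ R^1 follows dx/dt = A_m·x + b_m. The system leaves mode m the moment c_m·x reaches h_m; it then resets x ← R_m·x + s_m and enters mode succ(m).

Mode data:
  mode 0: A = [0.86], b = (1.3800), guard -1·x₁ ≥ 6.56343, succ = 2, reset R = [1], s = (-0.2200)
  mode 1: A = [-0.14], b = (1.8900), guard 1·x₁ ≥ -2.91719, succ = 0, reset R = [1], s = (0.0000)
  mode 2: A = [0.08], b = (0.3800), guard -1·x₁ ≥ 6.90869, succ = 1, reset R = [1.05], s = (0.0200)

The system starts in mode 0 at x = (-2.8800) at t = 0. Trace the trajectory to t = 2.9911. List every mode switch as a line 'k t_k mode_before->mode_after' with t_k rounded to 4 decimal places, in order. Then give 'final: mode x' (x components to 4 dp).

1 1.5790 0->2
2 2.3262 2->1
final: 1 -5.3912

Mode 0: guard c·x = 6.5634 hit at Δt = 1.5790 (t = 1.5790), x⁻ = (-6.5634) → reset → x⁺ = (-6.7834), jump to mode 2
Mode 2: guard c·x = 6.9087 hit at Δt = 0.7472 (t = 2.3262), x⁻ = (-6.9087) → reset → x⁺ = (-7.2341), jump to mode 1
Mode 1: flow for 0.6649 to horizon, guard not reached → x = (-5.3912)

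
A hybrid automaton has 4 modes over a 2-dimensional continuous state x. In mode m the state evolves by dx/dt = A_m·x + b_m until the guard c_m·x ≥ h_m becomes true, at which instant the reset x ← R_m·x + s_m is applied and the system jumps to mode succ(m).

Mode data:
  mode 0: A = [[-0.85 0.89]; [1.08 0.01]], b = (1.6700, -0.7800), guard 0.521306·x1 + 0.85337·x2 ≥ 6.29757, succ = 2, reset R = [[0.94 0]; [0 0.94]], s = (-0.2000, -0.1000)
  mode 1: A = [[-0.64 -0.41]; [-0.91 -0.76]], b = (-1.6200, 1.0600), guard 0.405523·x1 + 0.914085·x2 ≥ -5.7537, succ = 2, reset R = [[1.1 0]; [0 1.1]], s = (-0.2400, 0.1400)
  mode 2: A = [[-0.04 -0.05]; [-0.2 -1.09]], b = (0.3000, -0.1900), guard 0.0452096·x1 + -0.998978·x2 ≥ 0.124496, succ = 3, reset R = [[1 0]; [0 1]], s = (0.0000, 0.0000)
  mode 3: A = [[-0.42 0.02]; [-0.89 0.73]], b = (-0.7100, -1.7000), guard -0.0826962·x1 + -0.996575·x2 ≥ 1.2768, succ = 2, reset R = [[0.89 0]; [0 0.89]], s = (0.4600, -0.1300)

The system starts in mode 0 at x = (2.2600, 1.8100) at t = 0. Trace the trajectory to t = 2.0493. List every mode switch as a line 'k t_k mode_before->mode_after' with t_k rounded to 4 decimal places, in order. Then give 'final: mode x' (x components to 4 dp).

1 1.1242 0->2
final: 2 3.8000 1.0572

Mode 0: guard c·x = 6.2976 hit at Δt = 1.1242 (t = 1.1242), x⁻ = (4.2295, 4.7959) → reset → x⁺ = (3.7758, 4.4082), jump to mode 2
Mode 2: flow for 0.9251 to horizon, guard not reached → x = (3.8000, 1.0572)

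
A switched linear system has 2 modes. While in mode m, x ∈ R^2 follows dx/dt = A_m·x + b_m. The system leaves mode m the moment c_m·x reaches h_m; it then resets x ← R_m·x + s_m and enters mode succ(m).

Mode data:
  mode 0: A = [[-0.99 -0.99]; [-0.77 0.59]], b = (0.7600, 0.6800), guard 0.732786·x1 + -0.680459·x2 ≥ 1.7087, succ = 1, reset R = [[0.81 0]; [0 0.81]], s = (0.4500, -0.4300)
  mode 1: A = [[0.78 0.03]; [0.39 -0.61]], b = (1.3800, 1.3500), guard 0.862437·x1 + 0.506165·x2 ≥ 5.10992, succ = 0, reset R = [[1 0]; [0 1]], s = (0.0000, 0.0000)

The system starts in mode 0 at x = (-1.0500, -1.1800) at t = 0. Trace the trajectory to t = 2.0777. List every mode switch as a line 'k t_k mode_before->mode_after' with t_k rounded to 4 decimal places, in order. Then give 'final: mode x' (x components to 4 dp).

1 1.3239 0->1
final: 1 3.7858 0.4517

Mode 0: guard c·x = 1.7087 hit at Δt = 1.3239 (t = 1.3239), x⁻ = (1.0825, -1.3453) → reset → x⁺ = (1.3269, -1.5197), jump to mode 1
Mode 1: flow for 0.7538 to horizon, guard not reached → x = (3.7858, 0.4517)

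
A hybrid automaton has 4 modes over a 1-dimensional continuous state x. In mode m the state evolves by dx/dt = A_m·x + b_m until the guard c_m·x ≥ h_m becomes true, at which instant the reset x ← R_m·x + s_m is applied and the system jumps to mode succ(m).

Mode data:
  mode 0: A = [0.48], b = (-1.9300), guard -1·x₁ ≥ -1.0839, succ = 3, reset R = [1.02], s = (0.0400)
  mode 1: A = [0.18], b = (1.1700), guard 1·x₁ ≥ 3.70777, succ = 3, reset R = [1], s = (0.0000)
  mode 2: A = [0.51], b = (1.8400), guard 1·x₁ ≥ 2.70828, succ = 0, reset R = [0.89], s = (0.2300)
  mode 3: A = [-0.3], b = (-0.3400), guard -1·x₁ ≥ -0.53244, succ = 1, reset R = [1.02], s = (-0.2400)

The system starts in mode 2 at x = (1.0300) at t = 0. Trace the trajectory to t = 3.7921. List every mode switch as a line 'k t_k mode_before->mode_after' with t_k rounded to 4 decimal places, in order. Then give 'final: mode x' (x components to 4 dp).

1 0.6056 2->0
2 2.1784 0->3
3 3.2231 3->1
final: 1 1.0368

Mode 2: guard c·x = 2.7083 hit at Δt = 0.6056 (t = 0.6056), x⁻ = (2.7083) → reset → x⁺ = (2.6404), jump to mode 0
Mode 0: guard c·x = -1.0839 hit at Δt = 1.5728 (t = 2.1784), x⁻ = (1.0839) → reset → x⁺ = (1.1456), jump to mode 3
Mode 3: guard c·x = -0.5324 hit at Δt = 1.0447 (t = 3.2231), x⁻ = (0.5324) → reset → x⁺ = (0.3031), jump to mode 1
Mode 1: flow for 0.5690 to horizon, guard not reached → x = (1.0368)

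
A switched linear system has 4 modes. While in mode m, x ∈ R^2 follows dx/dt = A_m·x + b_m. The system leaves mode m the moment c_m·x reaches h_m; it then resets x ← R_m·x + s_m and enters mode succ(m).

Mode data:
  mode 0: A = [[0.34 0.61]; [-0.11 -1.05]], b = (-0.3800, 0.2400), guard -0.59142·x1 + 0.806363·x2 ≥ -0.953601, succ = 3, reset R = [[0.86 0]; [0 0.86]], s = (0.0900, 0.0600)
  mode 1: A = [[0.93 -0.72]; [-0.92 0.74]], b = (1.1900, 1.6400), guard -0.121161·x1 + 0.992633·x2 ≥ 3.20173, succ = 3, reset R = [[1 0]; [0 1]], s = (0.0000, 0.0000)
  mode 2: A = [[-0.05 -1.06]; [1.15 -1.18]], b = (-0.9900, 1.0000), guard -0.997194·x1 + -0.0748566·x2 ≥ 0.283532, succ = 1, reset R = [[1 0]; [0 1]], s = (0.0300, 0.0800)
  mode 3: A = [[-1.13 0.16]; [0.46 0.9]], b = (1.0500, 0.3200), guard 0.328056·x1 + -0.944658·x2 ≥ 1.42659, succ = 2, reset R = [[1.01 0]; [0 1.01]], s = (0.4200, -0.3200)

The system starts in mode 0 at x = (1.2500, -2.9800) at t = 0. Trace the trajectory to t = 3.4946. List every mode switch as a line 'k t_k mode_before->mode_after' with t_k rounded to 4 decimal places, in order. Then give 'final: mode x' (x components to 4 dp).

Mode 0: guard c·x = -0.9536 hit at Δt = 0.8590 (t = 0.8590), x⁻ = (0.1031, -1.1070) → reset → x⁺ = (0.1786, -0.8920), jump to mode 3
Mode 3: guard c·x = 1.4266 hit at Δt = 0.8958 (t = 1.7548), x⁻ = (0.5551, -1.3174) → reset → x⁺ = (0.9807, -1.6506), jump to mode 2
Mode 2: guard c·x = 0.2835 hit at Δt = 1.3369 (t = 3.0917), x⁻ = (-0.3315, 0.6287) → reset → x⁺ = (-0.3015, 0.7087), jump to mode 1
Mode 1: flow for 0.4029 to horizon, guard not reached → x = (-0.2834, 1.8398)

1 0.8590 0->3
2 1.7548 3->2
3 3.0917 2->1
final: 1 -0.2834 1.8398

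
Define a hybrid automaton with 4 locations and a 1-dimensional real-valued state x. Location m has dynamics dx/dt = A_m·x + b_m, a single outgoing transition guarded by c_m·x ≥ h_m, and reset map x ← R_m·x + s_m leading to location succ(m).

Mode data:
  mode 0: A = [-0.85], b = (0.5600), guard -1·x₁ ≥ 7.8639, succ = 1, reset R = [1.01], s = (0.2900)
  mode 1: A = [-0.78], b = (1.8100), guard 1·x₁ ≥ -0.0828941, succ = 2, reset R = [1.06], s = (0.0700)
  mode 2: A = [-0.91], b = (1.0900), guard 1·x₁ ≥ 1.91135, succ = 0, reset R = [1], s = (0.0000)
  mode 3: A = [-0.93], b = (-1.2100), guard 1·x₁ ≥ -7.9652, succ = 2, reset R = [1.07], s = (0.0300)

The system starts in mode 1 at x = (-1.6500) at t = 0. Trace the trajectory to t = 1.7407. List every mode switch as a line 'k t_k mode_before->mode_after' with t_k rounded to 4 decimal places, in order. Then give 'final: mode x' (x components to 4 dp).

Mode 1: guard c·x = -0.0829 hit at Δt = 0.6436 (t = 0.6436), x⁻ = (-0.0829) → reset → x⁺ = (-0.0179), jump to mode 2
Mode 2: flow for 1.0971 to horizon, guard not reached → x = (0.7498)

1 0.6436 1->2
final: 2 0.7498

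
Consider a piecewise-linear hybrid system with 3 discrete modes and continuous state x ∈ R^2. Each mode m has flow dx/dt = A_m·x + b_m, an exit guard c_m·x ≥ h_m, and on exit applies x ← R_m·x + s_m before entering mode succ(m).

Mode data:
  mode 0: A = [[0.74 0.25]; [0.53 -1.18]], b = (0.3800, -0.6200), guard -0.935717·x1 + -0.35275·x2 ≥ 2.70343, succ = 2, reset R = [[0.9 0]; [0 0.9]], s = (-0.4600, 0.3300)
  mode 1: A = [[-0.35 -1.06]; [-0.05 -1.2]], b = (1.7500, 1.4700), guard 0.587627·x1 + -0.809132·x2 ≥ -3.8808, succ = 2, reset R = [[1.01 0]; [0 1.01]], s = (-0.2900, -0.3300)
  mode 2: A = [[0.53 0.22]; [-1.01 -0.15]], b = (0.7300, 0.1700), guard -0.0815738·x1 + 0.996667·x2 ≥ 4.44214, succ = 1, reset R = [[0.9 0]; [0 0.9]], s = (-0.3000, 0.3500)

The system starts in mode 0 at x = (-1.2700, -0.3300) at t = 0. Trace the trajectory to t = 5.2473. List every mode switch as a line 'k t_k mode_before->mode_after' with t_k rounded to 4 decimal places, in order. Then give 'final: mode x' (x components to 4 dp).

1 1.0811 0->2
2 2.6040 2->1
3 3.6238 1->2
4 4.1888 2->1
final: 1 -4.0539 2.1432

Mode 0: guard c·x = 2.7034 hit at Δt = 1.0811 (t = 1.0811), x⁻ = (-2.4792, -1.0874) → reset → x⁺ = (-2.6913, -0.6487), jump to mode 2
Mode 2: guard c·x = 4.4421 hit at Δt = 1.5229 (t = 2.6040), x⁻ = (-3.5960, 4.1627) → reset → x⁺ = (-3.5364, 4.0964), jump to mode 1
Mode 1: guard c·x = -3.8808 hit at Δt = 1.0198 (t = 3.6238), x⁻ = (-3.6032, 2.1794) → reset → x⁺ = (-3.9293, 1.8712), jump to mode 2
Mode 2: guard c·x = 4.4421 hit at Δt = 0.5650 (t = 4.1888), x⁻ = (-4.3967, 4.0971) → reset → x⁺ = (-4.2571, 4.0374), jump to mode 1
Mode 1: flow for 1.0585 to horizon, guard not reached → x = (-4.0539, 2.1432)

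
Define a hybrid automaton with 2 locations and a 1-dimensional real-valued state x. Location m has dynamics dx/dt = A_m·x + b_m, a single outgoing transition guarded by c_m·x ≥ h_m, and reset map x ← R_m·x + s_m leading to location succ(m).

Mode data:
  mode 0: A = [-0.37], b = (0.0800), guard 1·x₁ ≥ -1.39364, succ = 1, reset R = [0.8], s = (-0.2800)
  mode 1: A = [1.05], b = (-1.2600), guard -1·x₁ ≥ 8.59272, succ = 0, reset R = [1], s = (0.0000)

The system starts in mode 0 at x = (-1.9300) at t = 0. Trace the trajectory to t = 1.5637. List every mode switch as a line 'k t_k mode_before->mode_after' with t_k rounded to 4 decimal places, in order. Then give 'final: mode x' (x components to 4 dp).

Mode 0: guard c·x = -1.3936 hit at Δt = 0.7772 (t = 0.7772), x⁻ = (-1.3936) → reset → x⁺ = (-1.3949), jump to mode 1
Mode 1: flow for 0.7865 to horizon, guard not reached → x = (-4.7262)

1 0.7772 0->1
final: 1 -4.7262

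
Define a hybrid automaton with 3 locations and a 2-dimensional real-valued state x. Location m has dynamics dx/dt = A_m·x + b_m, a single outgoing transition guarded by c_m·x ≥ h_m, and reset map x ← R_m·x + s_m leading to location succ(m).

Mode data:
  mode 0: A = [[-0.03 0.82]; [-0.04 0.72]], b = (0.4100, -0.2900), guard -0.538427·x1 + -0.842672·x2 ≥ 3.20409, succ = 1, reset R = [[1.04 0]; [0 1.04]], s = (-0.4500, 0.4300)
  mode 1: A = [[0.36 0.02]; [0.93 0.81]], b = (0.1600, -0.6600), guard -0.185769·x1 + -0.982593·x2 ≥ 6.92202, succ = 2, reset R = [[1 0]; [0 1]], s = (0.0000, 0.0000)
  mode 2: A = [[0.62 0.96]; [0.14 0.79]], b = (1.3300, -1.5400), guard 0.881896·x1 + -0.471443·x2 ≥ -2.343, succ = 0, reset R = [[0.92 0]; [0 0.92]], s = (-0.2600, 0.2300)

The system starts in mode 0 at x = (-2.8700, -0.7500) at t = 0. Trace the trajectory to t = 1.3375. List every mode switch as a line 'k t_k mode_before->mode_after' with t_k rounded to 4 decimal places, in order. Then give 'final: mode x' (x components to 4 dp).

1 0.9332 0->1
final: 1 -4.4413 -4.0048

Mode 0: guard c·x = 3.2041 hit at Δt = 0.9332 (t = 0.9332), x⁻ = (-3.2988, -1.6945) → reset → x⁺ = (-3.8808, -1.3323), jump to mode 1
Mode 1: flow for 0.4043 to horizon, guard not reached → x = (-4.4413, -4.0048)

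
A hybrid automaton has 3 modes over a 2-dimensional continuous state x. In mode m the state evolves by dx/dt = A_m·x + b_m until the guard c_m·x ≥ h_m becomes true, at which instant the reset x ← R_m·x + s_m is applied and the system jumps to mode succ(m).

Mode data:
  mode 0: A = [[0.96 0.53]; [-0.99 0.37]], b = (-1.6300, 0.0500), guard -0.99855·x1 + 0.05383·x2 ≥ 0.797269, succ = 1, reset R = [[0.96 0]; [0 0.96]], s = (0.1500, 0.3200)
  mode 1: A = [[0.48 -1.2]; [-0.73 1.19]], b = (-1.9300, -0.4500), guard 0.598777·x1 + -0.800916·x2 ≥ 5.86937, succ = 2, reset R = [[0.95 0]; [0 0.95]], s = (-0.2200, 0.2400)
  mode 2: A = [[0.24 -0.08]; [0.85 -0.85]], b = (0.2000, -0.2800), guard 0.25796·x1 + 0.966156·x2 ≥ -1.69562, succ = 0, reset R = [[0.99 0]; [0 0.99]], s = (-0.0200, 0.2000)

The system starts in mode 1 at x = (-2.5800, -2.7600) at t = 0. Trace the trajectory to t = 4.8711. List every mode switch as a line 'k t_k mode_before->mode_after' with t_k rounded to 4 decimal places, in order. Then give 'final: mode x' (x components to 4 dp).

Mode 1: guard c·x = 5.8694 hit at Δt = 1.0333 (t = 1.0333), x⁻ = (0.0263, -7.3087) → reset → x⁺ = (-0.1950, -6.7032), jump to mode 2
Mode 2: guard c·x = -1.6956 hit at Δt = 1.4665 (t = 2.4998), x⁻ = (0.6442, -1.9270) → reset → x⁺ = (0.6177, -1.7077), jump to mode 0
Mode 0: guard c·x = 0.7973 hit at Δt = 0.5603 (t = 3.0601), x⁻ = (-0.9086, -2.0439) → reset → x⁺ = (-0.7223, -1.6421), jump to mode 1
Mode 1: guard c·x = 5.8694 hit at Δt = 1.0748 (t = 4.1349), x⁻ = (1.4284, -6.2604) → reset → x⁺ = (1.1370, -5.7074), jump to mode 2
Mode 2: flow for 0.7362 to horizon, guard not reached → x = (1.7770, -2.5097)

1 1.0333 1->2
2 2.4998 2->0
3 3.0601 0->1
4 4.1349 1->2
final: 2 1.7770 -2.5097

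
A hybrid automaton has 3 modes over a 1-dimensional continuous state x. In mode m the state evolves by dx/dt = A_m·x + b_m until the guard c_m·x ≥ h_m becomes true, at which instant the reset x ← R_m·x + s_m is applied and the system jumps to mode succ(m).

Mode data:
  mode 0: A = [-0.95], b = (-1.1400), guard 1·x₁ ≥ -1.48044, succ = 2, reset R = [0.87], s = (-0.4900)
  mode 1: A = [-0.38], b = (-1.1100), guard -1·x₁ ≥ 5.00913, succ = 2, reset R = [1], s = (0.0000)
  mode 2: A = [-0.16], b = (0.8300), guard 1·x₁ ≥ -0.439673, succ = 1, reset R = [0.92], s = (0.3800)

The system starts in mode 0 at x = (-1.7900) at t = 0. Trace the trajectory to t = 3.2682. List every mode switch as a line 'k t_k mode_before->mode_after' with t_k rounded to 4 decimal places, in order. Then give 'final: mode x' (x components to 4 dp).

1 0.7829 0->2
2 2.1164 2->1
final: 1 -1.0512

Mode 0: guard c·x = -1.4804 hit at Δt = 0.7829 (t = 0.7829), x⁻ = (-1.4804) → reset → x⁺ = (-1.7780), jump to mode 2
Mode 2: guard c·x = -0.4397 hit at Δt = 1.3335 (t = 2.1164), x⁻ = (-0.4397) → reset → x⁺ = (-0.0245), jump to mode 1
Mode 1: flow for 1.1518 to horizon, guard not reached → x = (-1.0512)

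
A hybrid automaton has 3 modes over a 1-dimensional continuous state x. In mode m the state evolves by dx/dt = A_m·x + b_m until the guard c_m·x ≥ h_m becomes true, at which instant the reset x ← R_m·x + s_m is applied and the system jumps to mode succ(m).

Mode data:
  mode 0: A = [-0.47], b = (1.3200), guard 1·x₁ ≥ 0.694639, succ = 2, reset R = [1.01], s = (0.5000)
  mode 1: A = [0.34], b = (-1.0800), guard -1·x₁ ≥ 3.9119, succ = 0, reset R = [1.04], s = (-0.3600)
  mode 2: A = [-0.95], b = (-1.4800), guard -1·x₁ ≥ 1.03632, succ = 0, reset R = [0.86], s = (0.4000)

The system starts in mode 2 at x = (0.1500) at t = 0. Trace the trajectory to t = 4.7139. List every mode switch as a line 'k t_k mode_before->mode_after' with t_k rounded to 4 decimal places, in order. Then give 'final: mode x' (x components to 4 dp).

1 1.2486 2->0
2 2.1961 0->2
3 3.9497 2->0
final: 0 0.5044

Mode 2: guard c·x = 1.0363 hit at Δt = 1.2486 (t = 1.2486), x⁻ = (-1.0363) → reset → x⁺ = (-0.4912), jump to mode 0
Mode 0: guard c·x = 0.6946 hit at Δt = 0.9475 (t = 2.1961), x⁻ = (0.6946) → reset → x⁺ = (1.2016), jump to mode 2
Mode 2: guard c·x = 1.0363 hit at Δt = 1.7536 (t = 3.9497), x⁻ = (-1.0363) → reset → x⁺ = (-0.4912), jump to mode 0
Mode 0: flow for 0.7642 to horizon, guard not reached → x = (0.5044)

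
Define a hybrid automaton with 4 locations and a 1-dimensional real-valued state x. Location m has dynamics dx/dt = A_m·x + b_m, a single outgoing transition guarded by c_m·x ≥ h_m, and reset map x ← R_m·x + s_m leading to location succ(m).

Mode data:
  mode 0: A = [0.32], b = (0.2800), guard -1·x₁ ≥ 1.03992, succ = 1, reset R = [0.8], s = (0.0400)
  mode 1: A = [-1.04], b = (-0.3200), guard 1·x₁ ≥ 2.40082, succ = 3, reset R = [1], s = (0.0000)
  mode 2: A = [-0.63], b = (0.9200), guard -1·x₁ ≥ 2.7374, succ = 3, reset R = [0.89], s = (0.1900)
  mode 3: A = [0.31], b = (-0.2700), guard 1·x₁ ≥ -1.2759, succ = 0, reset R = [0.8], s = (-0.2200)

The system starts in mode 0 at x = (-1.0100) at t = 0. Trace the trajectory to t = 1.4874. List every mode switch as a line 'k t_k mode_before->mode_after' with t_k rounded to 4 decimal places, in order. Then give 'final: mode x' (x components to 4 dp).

1 0.6256 0->1
final: 1 -0.5053

Mode 0: guard c·x = 1.0399 hit at Δt = 0.6256 (t = 0.6256), x⁻ = (-1.0399) → reset → x⁺ = (-0.7919), jump to mode 1
Mode 1: flow for 0.8618 to horizon, guard not reached → x = (-0.5053)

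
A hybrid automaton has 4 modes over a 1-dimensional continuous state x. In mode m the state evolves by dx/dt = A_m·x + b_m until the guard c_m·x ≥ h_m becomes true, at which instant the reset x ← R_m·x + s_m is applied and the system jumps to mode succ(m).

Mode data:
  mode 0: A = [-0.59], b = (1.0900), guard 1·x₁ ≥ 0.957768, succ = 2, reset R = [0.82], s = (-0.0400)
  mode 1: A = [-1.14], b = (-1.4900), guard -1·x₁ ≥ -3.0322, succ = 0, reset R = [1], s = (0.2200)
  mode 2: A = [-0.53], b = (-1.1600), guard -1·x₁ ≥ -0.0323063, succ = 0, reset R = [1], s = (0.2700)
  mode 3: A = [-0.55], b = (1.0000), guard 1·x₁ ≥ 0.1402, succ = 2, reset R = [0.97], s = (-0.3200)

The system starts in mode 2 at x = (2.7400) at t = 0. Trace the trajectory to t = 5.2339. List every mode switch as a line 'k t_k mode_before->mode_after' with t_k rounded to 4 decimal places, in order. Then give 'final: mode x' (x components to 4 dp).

Mode 2: guard c·x = -0.0323 hit at Δt = 1.5040 (t = 1.5040), x⁻ = (0.0323) → reset → x⁺ = (0.3023), jump to mode 0
Mode 0: guard c·x = 0.9578 hit at Δt = 0.9356 (t = 2.4396), x⁻ = (0.9578) → reset → x⁺ = (0.7454), jump to mode 2
Mode 2: guard c·x = -0.0323 hit at Δt = 0.5253 (t = 2.9649), x⁻ = (0.0323) → reset → x⁺ = (0.3023), jump to mode 0
Mode 0: guard c·x = 0.9578 hit at Δt = 0.9356 (t = 3.9005), x⁻ = (0.9578) → reset → x⁺ = (0.7454), jump to mode 2
Mode 2: guard c·x = -0.0323 hit at Δt = 0.5253 (t = 4.4259), x⁻ = (0.0323) → reset → x⁺ = (0.3023), jump to mode 0
Mode 0: flow for 0.8080 to horizon, guard not reached → x = (0.8882)

1 1.5040 2->0
2 2.4396 0->2
3 2.9649 2->0
4 3.9005 0->2
5 4.4259 2->0
final: 0 0.8882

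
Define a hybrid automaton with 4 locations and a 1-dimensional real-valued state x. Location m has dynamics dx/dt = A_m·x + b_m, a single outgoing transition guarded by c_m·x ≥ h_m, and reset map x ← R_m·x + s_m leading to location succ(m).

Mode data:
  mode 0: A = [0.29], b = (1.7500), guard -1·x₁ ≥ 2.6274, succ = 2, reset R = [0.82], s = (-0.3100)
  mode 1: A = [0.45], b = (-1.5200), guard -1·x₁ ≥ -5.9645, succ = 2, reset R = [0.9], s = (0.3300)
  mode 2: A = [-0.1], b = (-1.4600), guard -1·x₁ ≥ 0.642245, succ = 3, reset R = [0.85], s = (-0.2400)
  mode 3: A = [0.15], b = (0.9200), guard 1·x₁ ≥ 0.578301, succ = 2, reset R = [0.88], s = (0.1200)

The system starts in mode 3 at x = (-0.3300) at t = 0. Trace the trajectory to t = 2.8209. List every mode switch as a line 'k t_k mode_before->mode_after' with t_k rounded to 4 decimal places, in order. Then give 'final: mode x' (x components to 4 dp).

Mode 3: guard c·x = 0.5783 hit at Δt = 0.9694 (t = 0.9694), x⁻ = (0.5783) → reset → x⁺ = (0.6289), jump to mode 2
Mode 2: guard c·x = 0.6422 hit at Δt = 0.8716 (t = 1.8410), x⁻ = (-0.6422) → reset → x⁺ = (-0.7859), jump to mode 3
Mode 3: flow for 0.9799 to horizon, guard not reached → x = (0.0608)

1 0.9694 3->2
2 1.8410 2->3
final: 3 0.0608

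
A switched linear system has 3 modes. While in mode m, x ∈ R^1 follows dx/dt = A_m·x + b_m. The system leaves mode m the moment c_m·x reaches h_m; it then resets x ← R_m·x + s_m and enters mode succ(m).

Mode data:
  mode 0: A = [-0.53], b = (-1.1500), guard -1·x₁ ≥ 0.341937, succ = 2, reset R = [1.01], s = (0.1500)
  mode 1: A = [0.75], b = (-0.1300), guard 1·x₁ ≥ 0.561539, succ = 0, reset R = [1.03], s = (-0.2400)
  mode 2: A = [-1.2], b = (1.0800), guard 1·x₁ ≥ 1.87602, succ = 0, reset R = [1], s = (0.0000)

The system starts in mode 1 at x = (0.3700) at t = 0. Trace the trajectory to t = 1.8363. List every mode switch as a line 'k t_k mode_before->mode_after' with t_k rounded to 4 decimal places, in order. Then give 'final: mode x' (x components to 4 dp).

Mode 1: guard c·x = 0.5615 hit at Δt = 0.9067 (t = 0.9067), x⁻ = (0.5615) → reset → x⁺ = (0.3384), jump to mode 0
Mode 0: guard c·x = 0.3419 hit at Δt = 0.5970 (t = 1.5037), x⁻ = (-0.3419) → reset → x⁺ = (-0.1954), jump to mode 2
Mode 2: flow for 0.3326 to horizon, guard not reached → x = (0.1651)

1 0.9067 1->0
2 1.5037 0->2
final: 2 0.1651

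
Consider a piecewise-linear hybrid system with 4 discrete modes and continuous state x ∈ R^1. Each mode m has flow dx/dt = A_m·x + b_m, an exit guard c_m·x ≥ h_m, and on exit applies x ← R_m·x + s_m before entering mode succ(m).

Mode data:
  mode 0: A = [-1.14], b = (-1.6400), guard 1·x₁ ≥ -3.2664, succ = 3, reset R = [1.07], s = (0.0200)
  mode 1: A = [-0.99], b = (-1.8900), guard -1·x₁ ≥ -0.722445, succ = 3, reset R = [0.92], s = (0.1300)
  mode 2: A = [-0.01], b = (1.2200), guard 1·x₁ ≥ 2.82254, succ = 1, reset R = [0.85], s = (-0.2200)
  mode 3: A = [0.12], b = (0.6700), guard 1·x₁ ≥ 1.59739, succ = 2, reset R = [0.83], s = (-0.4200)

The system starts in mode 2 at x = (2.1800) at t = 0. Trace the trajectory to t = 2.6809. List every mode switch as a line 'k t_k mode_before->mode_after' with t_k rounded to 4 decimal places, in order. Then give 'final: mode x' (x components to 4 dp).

Mode 2: guard c·x = 2.8225 hit at Δt = 0.5377 (t = 0.5377), x⁻ = (2.8225) → reset → x⁺ = (2.1792), jump to mode 1
Mode 1: guard c·x = -0.7224 hit at Δt = 0.4450 (t = 0.9827), x⁻ = (0.7224) → reset → x⁺ = (0.7946), jump to mode 3
Mode 3: guard c·x = 1.5974 hit at Δt = 0.9879 (t = 1.9706), x⁻ = (1.5974) → reset → x⁺ = (0.9058), jump to mode 2
Mode 2: flow for 0.7103 to horizon, guard not reached → x = (1.7629)

1 0.5377 2->1
2 0.9827 1->3
3 1.9706 3->2
final: 2 1.7629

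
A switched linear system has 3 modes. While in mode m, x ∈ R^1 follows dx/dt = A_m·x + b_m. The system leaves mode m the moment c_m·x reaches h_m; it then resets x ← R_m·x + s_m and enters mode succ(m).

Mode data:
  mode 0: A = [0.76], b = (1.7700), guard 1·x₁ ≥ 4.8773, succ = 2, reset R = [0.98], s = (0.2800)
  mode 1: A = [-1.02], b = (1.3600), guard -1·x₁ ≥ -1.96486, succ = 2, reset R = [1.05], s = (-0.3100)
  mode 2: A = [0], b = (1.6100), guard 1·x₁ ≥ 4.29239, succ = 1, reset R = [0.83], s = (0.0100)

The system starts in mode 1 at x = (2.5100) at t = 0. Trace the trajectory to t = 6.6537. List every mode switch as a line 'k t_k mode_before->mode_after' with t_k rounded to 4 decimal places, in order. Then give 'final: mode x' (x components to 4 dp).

Mode 1: guard c·x = -1.9649 hit at Δt = 0.6101 (t = 0.6101), x⁻ = (1.9649) → reset → x⁺ = (1.7531), jump to mode 2
Mode 2: guard c·x = 4.2924 hit at Δt = 1.5772 (t = 2.1873), x⁻ = (4.2924) → reset → x⁺ = (3.5727), jump to mode 1
Mode 1: guard c·x = -1.9649 hit at Δt = 1.2410 (t = 3.4283), x⁻ = (1.9649) → reset → x⁺ = (1.7531), jump to mode 2
Mode 2: guard c·x = 4.2924 hit at Δt = 1.5772 (t = 5.0055), x⁻ = (4.2924) → reset → x⁺ = (3.5727), jump to mode 1
Mode 1: guard c·x = -1.9649 hit at Δt = 1.2410 (t = 6.2465), x⁻ = (1.9649) → reset → x⁺ = (1.7531), jump to mode 2
Mode 2: flow for 0.4072 to horizon, guard not reached → x = (2.4088)

1 0.6101 1->2
2 2.1873 2->1
3 3.4283 1->2
4 5.0055 2->1
5 6.2465 1->2
final: 2 2.4088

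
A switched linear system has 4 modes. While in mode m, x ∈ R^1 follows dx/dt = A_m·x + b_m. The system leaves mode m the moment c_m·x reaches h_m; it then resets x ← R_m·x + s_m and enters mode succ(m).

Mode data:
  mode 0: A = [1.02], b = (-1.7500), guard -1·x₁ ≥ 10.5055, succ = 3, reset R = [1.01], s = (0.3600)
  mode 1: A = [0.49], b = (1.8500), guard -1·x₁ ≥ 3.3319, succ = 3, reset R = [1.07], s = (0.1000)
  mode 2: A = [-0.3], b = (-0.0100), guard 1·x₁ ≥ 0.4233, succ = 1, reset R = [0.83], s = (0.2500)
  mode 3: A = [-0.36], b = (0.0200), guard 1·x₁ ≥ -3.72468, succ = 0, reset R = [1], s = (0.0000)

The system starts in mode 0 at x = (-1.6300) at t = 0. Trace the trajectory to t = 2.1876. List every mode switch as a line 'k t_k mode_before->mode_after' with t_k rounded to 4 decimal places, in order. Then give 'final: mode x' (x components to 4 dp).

Mode 0: guard c·x = 10.5055 hit at Δt = 1.2701 (t = 1.2701), x⁻ = (-10.5055) → reset → x⁺ = (-10.2506), jump to mode 3
Mode 3: flow for 0.9175 to horizon, guard not reached → x = (-7.3515)

1 1.2701 0->3
final: 3 -7.3515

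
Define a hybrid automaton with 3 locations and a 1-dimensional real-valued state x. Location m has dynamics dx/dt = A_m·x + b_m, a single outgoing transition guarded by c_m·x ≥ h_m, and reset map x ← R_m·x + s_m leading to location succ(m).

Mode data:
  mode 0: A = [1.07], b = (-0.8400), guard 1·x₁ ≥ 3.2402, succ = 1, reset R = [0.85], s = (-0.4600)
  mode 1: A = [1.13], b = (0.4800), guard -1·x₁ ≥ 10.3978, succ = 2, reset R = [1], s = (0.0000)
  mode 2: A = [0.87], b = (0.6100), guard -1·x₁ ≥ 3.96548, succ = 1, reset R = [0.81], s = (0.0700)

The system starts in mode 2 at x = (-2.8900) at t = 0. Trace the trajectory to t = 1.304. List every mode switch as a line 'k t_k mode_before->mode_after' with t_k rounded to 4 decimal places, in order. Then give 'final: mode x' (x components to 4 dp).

Mode 2: guard c·x = 3.9655 hit at Δt = 0.4594 (t = 0.4594), x⁻ = (-3.9655) → reset → x⁺ = (-3.1420), jump to mode 1
Mode 1: flow for 0.8446 to horizon, guard not reached → x = (-7.4818)

1 0.4594 2->1
final: 1 -7.4818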